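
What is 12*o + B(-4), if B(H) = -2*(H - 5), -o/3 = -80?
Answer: 2898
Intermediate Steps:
o = 240 (o = -3*(-80) = 240)
B(H) = 10 - 2*H (B(H) = -2*(-5 + H) = 10 - 2*H)
12*o + B(-4) = 12*240 + (10 - 2*(-4)) = 2880 + (10 + 8) = 2880 + 18 = 2898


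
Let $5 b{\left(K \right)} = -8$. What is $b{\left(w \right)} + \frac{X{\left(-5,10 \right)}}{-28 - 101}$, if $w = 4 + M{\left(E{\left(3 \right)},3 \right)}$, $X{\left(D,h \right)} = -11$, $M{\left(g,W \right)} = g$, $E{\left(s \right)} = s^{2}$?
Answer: $- \frac{977}{645} \approx -1.5147$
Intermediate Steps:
$w = 13$ ($w = 4 + 3^{2} = 4 + 9 = 13$)
$b{\left(K \right)} = - \frac{8}{5}$ ($b{\left(K \right)} = \frac{1}{5} \left(-8\right) = - \frac{8}{5}$)
$b{\left(w \right)} + \frac{X{\left(-5,10 \right)}}{-28 - 101} = - \frac{8}{5} + \frac{1}{-28 - 101} \left(-11\right) = - \frac{8}{5} + \frac{1}{-129} \left(-11\right) = - \frac{8}{5} - - \frac{11}{129} = - \frac{8}{5} + \frac{11}{129} = - \frac{977}{645}$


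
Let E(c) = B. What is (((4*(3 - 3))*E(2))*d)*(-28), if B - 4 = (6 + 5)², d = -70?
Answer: 0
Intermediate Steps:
B = 125 (B = 4 + (6 + 5)² = 4 + 11² = 4 + 121 = 125)
E(c) = 125
(((4*(3 - 3))*E(2))*d)*(-28) = (((4*(3 - 3))*125)*(-70))*(-28) = (((4*0)*125)*(-70))*(-28) = ((0*125)*(-70))*(-28) = (0*(-70))*(-28) = 0*(-28) = 0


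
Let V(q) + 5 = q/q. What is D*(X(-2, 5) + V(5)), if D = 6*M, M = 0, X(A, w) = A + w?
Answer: 0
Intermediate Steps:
V(q) = -4 (V(q) = -5 + q/q = -5 + 1 = -4)
D = 0 (D = 6*0 = 0)
D*(X(-2, 5) + V(5)) = 0*((-2 + 5) - 4) = 0*(3 - 4) = 0*(-1) = 0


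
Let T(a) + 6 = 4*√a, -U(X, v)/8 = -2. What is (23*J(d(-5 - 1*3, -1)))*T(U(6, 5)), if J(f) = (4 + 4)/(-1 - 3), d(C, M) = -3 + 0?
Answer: -460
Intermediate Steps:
U(X, v) = 16 (U(X, v) = -8*(-2) = 16)
d(C, M) = -3
J(f) = -2 (J(f) = 8/(-4) = 8*(-¼) = -2)
T(a) = -6 + 4*√a
(23*J(d(-5 - 1*3, -1)))*T(U(6, 5)) = (23*(-2))*(-6 + 4*√16) = -46*(-6 + 4*4) = -46*(-6 + 16) = -46*10 = -460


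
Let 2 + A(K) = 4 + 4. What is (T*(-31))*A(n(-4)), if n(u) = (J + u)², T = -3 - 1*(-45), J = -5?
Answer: -7812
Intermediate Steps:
T = 42 (T = -3 + 45 = 42)
n(u) = (-5 + u)²
A(K) = 6 (A(K) = -2 + (4 + 4) = -2 + 8 = 6)
(T*(-31))*A(n(-4)) = (42*(-31))*6 = -1302*6 = -7812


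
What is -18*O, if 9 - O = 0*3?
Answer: -162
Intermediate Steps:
O = 9 (O = 9 - 0*3 = 9 - 1*0 = 9 + 0 = 9)
-18*O = -18*9 = -162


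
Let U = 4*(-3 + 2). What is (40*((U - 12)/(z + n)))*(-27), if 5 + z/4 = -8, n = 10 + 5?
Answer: -17280/37 ≈ -467.03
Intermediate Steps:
n = 15
z = -52 (z = -20 + 4*(-8) = -20 - 32 = -52)
U = -4 (U = 4*(-1) = -4)
(40*((U - 12)/(z + n)))*(-27) = (40*((-4 - 12)/(-52 + 15)))*(-27) = (40*(-16/(-37)))*(-27) = (40*(-16*(-1/37)))*(-27) = (40*(16/37))*(-27) = (640/37)*(-27) = -17280/37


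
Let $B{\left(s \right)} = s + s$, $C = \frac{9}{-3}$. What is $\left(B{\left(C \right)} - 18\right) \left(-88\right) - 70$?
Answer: $2042$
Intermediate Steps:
$C = -3$ ($C = 9 \left(- \frac{1}{3}\right) = -3$)
$B{\left(s \right)} = 2 s$
$\left(B{\left(C \right)} - 18\right) \left(-88\right) - 70 = \left(2 \left(-3\right) - 18\right) \left(-88\right) - 70 = \left(-6 - 18\right) \left(-88\right) - 70 = \left(-24\right) \left(-88\right) - 70 = 2112 - 70 = 2042$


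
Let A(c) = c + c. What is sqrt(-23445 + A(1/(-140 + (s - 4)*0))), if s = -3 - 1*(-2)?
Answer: I*sqrt(114880570)/70 ≈ 153.12*I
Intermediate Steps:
s = -1 (s = -3 + 2 = -1)
A(c) = 2*c
sqrt(-23445 + A(1/(-140 + (s - 4)*0))) = sqrt(-23445 + 2/(-140 + (-1 - 4)*0)) = sqrt(-23445 + 2/(-140 - 5*0)) = sqrt(-23445 + 2/(-140 + 0)) = sqrt(-23445 + 2/(-140)) = sqrt(-23445 + 2*(-1/140)) = sqrt(-23445 - 1/70) = sqrt(-1641151/70) = I*sqrt(114880570)/70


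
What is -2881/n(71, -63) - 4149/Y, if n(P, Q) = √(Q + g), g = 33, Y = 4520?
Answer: -4149/4520 + 2881*I*√30/30 ≈ -0.91792 + 526.0*I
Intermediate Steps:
n(P, Q) = √(33 + Q) (n(P, Q) = √(Q + 33) = √(33 + Q))
-2881/n(71, -63) - 4149/Y = -2881/√(33 - 63) - 4149/4520 = -2881*(-I*√30/30) - 4149*1/4520 = -2881*(-I*√30/30) - 4149/4520 = -(-2881)*I*√30/30 - 4149/4520 = 2881*I*√30/30 - 4149/4520 = -4149/4520 + 2881*I*√30/30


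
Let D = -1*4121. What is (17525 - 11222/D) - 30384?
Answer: -52980717/4121 ≈ -12856.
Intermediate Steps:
D = -4121
(17525 - 11222/D) - 30384 = (17525 - 11222/(-4121)) - 30384 = (17525 - 11222*(-1/4121)) - 30384 = (17525 + 11222/4121) - 30384 = 72231747/4121 - 30384 = -52980717/4121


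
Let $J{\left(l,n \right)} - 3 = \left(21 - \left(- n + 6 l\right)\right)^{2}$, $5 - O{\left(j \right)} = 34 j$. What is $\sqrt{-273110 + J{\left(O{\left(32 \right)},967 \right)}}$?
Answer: $\sqrt{55767089} \approx 7467.7$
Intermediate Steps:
$O{\left(j \right)} = 5 - 34 j$
$J{\left(l,n \right)} = 3 + \left(21 + n - 6 l\right)^{2}$ ($J{\left(l,n \right)} = 3 + \left(21 - \left(- n + 6 l\right)\right)^{2} = 3 + \left(21 + n - 6 l\right)^{2}$)
$\sqrt{-273110 + J{\left(O{\left(32 \right)},967 \right)}} = \sqrt{-273110 + \left(3 + \left(21 + 967 - 6 \left(5 - 1088\right)\right)^{2}\right)} = \sqrt{-273110 + \left(3 + \left(21 + 967 - -6498\right)^{2}\right)} = \sqrt{-273110 + \left(3 + \left(21 + 967 + 6498\right)^{2}\right)} = \sqrt{-273110 + \left(3 + 7486^{2}\right)} = \sqrt{-273110 + \left(3 + 56040196\right)} = \sqrt{-273110 + 56040199} = \sqrt{55767089}$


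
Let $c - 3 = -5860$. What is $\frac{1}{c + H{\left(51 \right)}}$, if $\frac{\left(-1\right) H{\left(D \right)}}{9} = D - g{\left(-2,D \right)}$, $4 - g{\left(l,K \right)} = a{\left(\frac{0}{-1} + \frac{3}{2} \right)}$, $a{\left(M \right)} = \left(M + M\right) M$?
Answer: $- \frac{2}{12641} \approx -0.00015822$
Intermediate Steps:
$c = -5857$ ($c = 3 - 5860 = -5857$)
$a{\left(M \right)} = 2 M^{2}$ ($a{\left(M \right)} = 2 M M = 2 M^{2}$)
$g{\left(l,K \right)} = - \frac{1}{2}$ ($g{\left(l,K \right)} = 4 - 2 \left(\frac{0}{-1} + \frac{3}{2}\right)^{2} = 4 - 2 \left(0 \left(-1\right) + 3 \cdot \frac{1}{2}\right)^{2} = 4 - 2 \left(0 + \frac{3}{2}\right)^{2} = 4 - 2 \left(\frac{3}{2}\right)^{2} = 4 - 2 \cdot \frac{9}{4} = 4 - \frac{9}{2} = - \frac{1}{2}$)
$H{\left(D \right)} = - \frac{9}{2} - 9 D$ ($H{\left(D \right)} = - 9 \left(D - - \frac{1}{2}\right) = - 9 \left(D + \frac{1}{2}\right) = - 9 \left(\frac{1}{2} + D\right) = - \frac{9}{2} - 9 D$)
$\frac{1}{c + H{\left(51 \right)}} = \frac{1}{-5857 - \frac{927}{2}} = \frac{1}{- \frac{12641}{2}} = - \frac{2}{12641}$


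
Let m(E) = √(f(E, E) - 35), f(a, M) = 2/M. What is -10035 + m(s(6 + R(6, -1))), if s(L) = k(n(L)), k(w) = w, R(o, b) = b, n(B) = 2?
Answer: -10035 + I*√34 ≈ -10035.0 + 5.831*I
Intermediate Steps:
s(L) = 2
m(E) = √(-35 + 2/E) (m(E) = √(2/E - 35) = √(-35 + 2/E))
-10035 + m(s(6 + R(6, -1))) = -10035 + √(-35 + 2/2) = -10035 + √(-35 + 2*(½)) = -10035 + √(-35 + 1) = -10035 + √(-34) = -10035 + I*√34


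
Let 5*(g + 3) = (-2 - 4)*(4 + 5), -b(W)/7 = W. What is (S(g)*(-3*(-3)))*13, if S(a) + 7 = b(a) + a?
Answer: 44343/5 ≈ 8868.6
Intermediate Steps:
b(W) = -7*W
g = -69/5 (g = -3 + ((-2 - 4)*(4 + 5))/5 = -3 + (-6*9)/5 = -3 + (1/5)*(-54) = -3 - 54/5 = -69/5 ≈ -13.800)
S(a) = -7 - 6*a (S(a) = -7 + (-7*a + a) = -7 - 6*a)
(S(g)*(-3*(-3)))*13 = ((-7 - 6*(-69/5))*(-3*(-3)))*13 = ((-7 + 414/5)*9)*13 = ((379/5)*9)*13 = (3411/5)*13 = 44343/5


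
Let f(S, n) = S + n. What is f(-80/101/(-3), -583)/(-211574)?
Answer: 176569/64106922 ≈ 0.0027543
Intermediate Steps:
f(-80/101/(-3), -583)/(-211574) = (-80/101/(-3) - 583)/(-211574) = (-80*1/101*(-⅓) - 583)*(-1/211574) = (-80/101*(-⅓) - 583)*(-1/211574) = (80/303 - 583)*(-1/211574) = -176569/303*(-1/211574) = 176569/64106922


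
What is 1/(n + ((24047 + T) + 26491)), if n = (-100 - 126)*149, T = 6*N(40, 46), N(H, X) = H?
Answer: 1/17104 ≈ 5.8466e-5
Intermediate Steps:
T = 240 (T = 6*40 = 240)
n = -33674 (n = -226*149 = -33674)
1/(n + ((24047 + T) + 26491)) = 1/(-33674 + ((24047 + 240) + 26491)) = 1/(-33674 + (24287 + 26491)) = 1/(-33674 + 50778) = 1/17104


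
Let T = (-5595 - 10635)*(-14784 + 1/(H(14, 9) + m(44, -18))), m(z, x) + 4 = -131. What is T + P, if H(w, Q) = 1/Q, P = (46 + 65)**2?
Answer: 145653754122/607 ≈ 2.3996e+8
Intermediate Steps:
m(z, x) = -135 (m(z, x) = -4 - 131 = -135)
P = 12321 (P = 111**2 = 12321)
T = 145646275275/607 (T = (-5595 - 10635)*(-14784 + 1/(1/9 - 135)) = -16230*(-14784 + 1/(1/9 - 135)) = -16230*(-14784 + 1/(-1214/9)) = -16230*(-14784 - 9/1214) = -16230*(-17947785/1214) = 145646275275/607 ≈ 2.3994e+8)
T + P = 145646275275/607 + 12321 = 145653754122/607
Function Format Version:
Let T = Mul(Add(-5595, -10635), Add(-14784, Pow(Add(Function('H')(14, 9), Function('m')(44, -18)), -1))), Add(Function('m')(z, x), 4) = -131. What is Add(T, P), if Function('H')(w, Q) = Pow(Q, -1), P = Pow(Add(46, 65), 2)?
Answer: Rational(145653754122, 607) ≈ 2.3996e+8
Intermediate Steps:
Function('m')(z, x) = -135 (Function('m')(z, x) = Add(-4, -131) = -135)
P = 12321 (P = Pow(111, 2) = 12321)
T = Rational(145646275275, 607) (T = Mul(Add(-5595, -10635), Add(-14784, Pow(Add(Pow(9, -1), -135), -1))) = Mul(-16230, Add(-14784, Pow(Add(Rational(1, 9), -135), -1))) = Mul(-16230, Add(-14784, Pow(Rational(-1214, 9), -1))) = Mul(-16230, Add(-14784, Rational(-9, 1214))) = Mul(-16230, Rational(-17947785, 1214)) = Rational(145646275275, 607) ≈ 2.3994e+8)
Add(T, P) = Add(Rational(145646275275, 607), 12321) = Rational(145653754122, 607)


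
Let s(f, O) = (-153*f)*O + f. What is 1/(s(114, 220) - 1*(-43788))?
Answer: -1/3793338 ≈ -2.6362e-7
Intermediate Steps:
s(f, O) = f - 153*O*f (s(f, O) = -153*O*f + f = f - 153*O*f)
1/(s(114, 220) - 1*(-43788)) = 1/(114*(1 - 153*220) - 1*(-43788)) = 1/(114*(1 - 33660) + 43788) = 1/(114*(-33659) + 43788) = 1/(-3837126 + 43788) = 1/(-3793338) = -1/3793338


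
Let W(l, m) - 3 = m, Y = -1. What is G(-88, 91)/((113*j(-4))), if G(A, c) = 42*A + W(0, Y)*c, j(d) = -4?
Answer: 1757/226 ≈ 7.7743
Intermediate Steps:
W(l, m) = 3 + m
G(A, c) = 2*c + 42*A (G(A, c) = 42*A + (3 - 1)*c = 42*A + 2*c = 2*c + 42*A)
G(-88, 91)/((113*j(-4))) = (2*91 + 42*(-88))/((113*(-4))) = (182 - 3696)/(-452) = -3514*(-1/452) = 1757/226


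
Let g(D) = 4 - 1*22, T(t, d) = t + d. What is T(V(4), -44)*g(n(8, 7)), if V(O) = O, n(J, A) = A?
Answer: 720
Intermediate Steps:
T(t, d) = d + t
g(D) = -18 (g(D) = 4 - 22 = -18)
T(V(4), -44)*g(n(8, 7)) = (-44 + 4)*(-18) = -40*(-18) = 720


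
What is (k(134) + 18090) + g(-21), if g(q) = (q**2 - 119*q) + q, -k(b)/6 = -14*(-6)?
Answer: 20505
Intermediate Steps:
k(b) = -504 (k(b) = -(-84)*(-6) = -6*84 = -504)
g(q) = q**2 - 118*q
(k(134) + 18090) + g(-21) = (-504 + 18090) - 21*(-118 - 21) = 17586 - 21*(-139) = 17586 + 2919 = 20505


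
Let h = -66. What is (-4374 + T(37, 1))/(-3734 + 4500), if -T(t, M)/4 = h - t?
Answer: -1981/383 ≈ -5.1723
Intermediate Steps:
T(t, M) = 264 + 4*t (T(t, M) = -4*(-66 - t) = 264 + 4*t)
(-4374 + T(37, 1))/(-3734 + 4500) = (-4374 + (264 + 4*37))/(-3734 + 4500) = (-4374 + (264 + 148))/766 = (-4374 + 412)*(1/766) = -3962*1/766 = -1981/383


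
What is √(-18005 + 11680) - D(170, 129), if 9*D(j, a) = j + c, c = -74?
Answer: -32/3 + 5*I*√253 ≈ -10.667 + 79.53*I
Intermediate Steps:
D(j, a) = -74/9 + j/9 (D(j, a) = (j - 74)/9 = (-74 + j)/9 = -74/9 + j/9)
√(-18005 + 11680) - D(170, 129) = √(-18005 + 11680) - (-74/9 + (⅑)*170) = √(-6325) - (-74/9 + 170/9) = 5*I*√253 - 1*32/3 = 5*I*√253 - 32/3 = -32/3 + 5*I*√253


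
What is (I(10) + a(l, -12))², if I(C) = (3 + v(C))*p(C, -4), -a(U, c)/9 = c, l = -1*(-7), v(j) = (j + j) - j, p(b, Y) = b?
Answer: 56644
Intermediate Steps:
v(j) = j (v(j) = 2*j - j = j)
l = 7
a(U, c) = -9*c
I(C) = C*(3 + C) (I(C) = (3 + C)*C = C*(3 + C))
(I(10) + a(l, -12))² = (10*(3 + 10) - 9*(-12))² = (10*13 + 108)² = (130 + 108)² = 238² = 56644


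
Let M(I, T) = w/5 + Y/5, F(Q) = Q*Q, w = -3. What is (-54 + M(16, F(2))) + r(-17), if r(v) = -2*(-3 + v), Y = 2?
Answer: -71/5 ≈ -14.200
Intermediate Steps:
F(Q) = Q**2
r(v) = 6 - 2*v
M(I, T) = -1/5 (M(I, T) = -3/5 + 2/5 = -1/5)
(-54 + M(16, F(2))) + r(-17) = (-54 - 1/5) + (6 - 2*(-17)) = -271/5 + (6 + 34) = -271/5 + 40 = -71/5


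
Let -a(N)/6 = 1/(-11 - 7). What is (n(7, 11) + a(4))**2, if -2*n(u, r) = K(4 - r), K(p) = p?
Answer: 529/36 ≈ 14.694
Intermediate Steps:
a(N) = 1/3 (a(N) = -6/(-11 - 7) = -6/(-18) = -6*(-1/18) = 1/3)
n(u, r) = -2 + r/2 (n(u, r) = -(4 - r)/2 = -2 + r/2)
(n(7, 11) + a(4))**2 = ((-2 + (1/2)*11) + 1/3)**2 = ((-2 + 11/2) + 1/3)**2 = (7/2 + 1/3)**2 = (23/6)**2 = 529/36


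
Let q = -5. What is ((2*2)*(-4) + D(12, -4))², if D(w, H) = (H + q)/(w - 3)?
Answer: 289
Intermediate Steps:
D(w, H) = (-5 + H)/(-3 + w) (D(w, H) = (H - 5)/(w - 3) = (-5 + H)/(-3 + w))
((2*2)*(-4) + D(12, -4))² = ((2*2)*(-4) + (-5 - 4)/(-3 + 12))² = (4*(-4) - 9/9)² = (-16 + (⅑)*(-9))² = (-16 - 1)² = (-17)² = 289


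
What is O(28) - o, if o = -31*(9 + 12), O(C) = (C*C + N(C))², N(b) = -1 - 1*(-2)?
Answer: 616876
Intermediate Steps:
N(b) = 1 (N(b) = -1 + 2 = 1)
O(C) = (1 + C²)² (O(C) = (C*C + 1)² = (C² + 1)² = (1 + C²)²)
o = -651 (o = -31*21 = -651)
O(28) - o = (1 + 28²)² - 1*(-651) = (1 + 784)² + 651 = 785² + 651 = 616225 + 651 = 616876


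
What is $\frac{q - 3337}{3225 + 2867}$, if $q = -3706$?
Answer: $- \frac{7043}{6092} \approx -1.1561$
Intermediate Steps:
$\frac{q - 3337}{3225 + 2867} = \frac{-3706 - 3337}{3225 + 2867} = - \frac{7043}{6092}$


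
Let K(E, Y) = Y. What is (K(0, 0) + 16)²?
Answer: 256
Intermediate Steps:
(K(0, 0) + 16)² = (0 + 16)² = 16² = 256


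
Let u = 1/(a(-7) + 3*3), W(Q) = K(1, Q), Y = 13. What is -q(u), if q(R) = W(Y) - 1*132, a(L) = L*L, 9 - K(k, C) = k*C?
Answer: 136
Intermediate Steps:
K(k, C) = 9 - C*k (K(k, C) = 9 - k*C = 9 - C*k)
W(Q) = 9 - Q (W(Q) = 9 - 1*Q*1 = 9 - Q)
a(L) = L²
u = 1/58 (u = 1/((-7)² + 3*3) = 1/(49 + 9) = 1/58 ≈ 0.017241)
q(R) = -136 (q(R) = (9 - 1*13) - 1*132 = (9 - 13) - 132 = -4 - 132 = -136)
-q(u) = -1*(-136) = 136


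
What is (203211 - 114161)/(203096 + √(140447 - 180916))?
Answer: 3617139760/8249605137 - 17810*I*√40469/8249605137 ≈ 0.43846 - 0.0004343*I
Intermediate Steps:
(203211 - 114161)/(203096 + √(140447 - 180916)) = 89050/(203096 + √(-40469)) = 89050/(203096 + I*√40469)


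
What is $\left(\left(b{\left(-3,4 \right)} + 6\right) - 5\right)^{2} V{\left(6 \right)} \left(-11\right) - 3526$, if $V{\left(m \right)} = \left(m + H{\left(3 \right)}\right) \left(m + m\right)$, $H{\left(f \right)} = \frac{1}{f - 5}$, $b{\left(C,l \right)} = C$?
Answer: $-6430$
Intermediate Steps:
$H{\left(f \right)} = \frac{1}{-5 + f}$
$V{\left(m \right)} = 2 m \left(- \frac{1}{2} + m\right)$ ($V{\left(m \right)} = \left(m + \frac{1}{-5 + 3}\right) \left(m + m\right) = \left(m + \frac{1}{-2}\right) 2 m = \left(m - \frac{1}{2}\right) 2 m = \left(- \frac{1}{2} + m\right) 2 m = 2 m \left(- \frac{1}{2} + m\right)$)
$\left(\left(b{\left(-3,4 \right)} + 6\right) - 5\right)^{2} V{\left(6 \right)} \left(-11\right) - 3526 = \left(\left(-3 + 6\right) - 5\right)^{2} \cdot 6 \left(-1 + 2 \cdot 6\right) \left(-11\right) - 3526 = \left(3 - 5\right)^{2} \cdot 6 \left(-1 + 12\right) \left(-11\right) - 3526 = \left(-2\right)^{2} \cdot 6 \cdot 11 \left(-11\right) - 3526 = 4 \cdot 66 \left(-11\right) - 3526 = 264 \left(-11\right) - 3526 = -2904 - 3526 = -6430$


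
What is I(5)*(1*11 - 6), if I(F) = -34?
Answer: -170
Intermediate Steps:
I(5)*(1*11 - 6) = -34*(1*11 - 6) = -34*(11 - 6) = -34*5 = -170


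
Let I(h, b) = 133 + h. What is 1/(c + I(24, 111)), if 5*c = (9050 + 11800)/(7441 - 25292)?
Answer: 17851/2798437 ≈ 0.0063789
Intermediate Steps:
c = -4170/17851 (c = ((9050 + 11800)/(7441 - 25292))/5 = (20850/(-17851))/5 = (20850*(-1/17851))/5 = (1/5)*(-20850/17851) = -4170/17851 ≈ -0.23360)
1/(c + I(24, 111)) = 1/(-4170/17851 + (133 + 24)) = 1/(-4170/17851 + 157) = 1/(2798437/17851) = 17851/2798437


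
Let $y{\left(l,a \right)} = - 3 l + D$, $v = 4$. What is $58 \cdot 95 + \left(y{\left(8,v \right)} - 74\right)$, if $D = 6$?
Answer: $5418$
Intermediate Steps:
$y{\left(l,a \right)} = 6 - 3 l$ ($y{\left(l,a \right)} = - 3 l + 6 = 6 - 3 l$)
$58 \cdot 95 + \left(y{\left(8,v \right)} - 74\right) = 58 \cdot 95 + \left(\left(6 - 24\right) - 74\right) = 5510 + \left(\left(6 - 24\right) - 74\right) = 5510 - 92 = 5418$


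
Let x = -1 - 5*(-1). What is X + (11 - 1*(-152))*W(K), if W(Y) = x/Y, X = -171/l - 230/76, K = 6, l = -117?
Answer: 158725/1482 ≈ 107.10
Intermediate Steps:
x = 4 (x = -1 + 5 = 4)
X = -773/494 (X = -171/(-117) - 230/76 = -171*(-1/117) - 230*1/76 = 19/13 - 115/38 = -773/494 ≈ -1.5648)
W(Y) = 4/Y
X + (11 - 1*(-152))*W(K) = -773/494 + (11 - 1*(-152))*(4/6) = -773/494 + (11 + 152)*(4*(⅙)) = -773/494 + 163*(⅔) = -773/494 + 326/3 = 158725/1482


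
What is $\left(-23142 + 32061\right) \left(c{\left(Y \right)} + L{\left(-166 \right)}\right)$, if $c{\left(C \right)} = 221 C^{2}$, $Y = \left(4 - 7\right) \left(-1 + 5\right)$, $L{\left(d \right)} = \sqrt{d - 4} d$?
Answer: $283838256 - 1480554 i \sqrt{170} \approx 2.8384 \cdot 10^{8} - 1.9304 \cdot 10^{7} i$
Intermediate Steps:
$L{\left(d \right)} = d \sqrt{-4 + d}$ ($L{\left(d \right)} = \sqrt{-4 + d} d = d \sqrt{-4 + d}$)
$Y = -12$ ($Y = \left(-3\right) 4 = -12$)
$\left(-23142 + 32061\right) \left(c{\left(Y \right)} + L{\left(-166 \right)}\right) = \left(-23142 + 32061\right) \left(221 \left(-12\right)^{2} - 166 \sqrt{-4 - 166}\right) = 8919 \left(221 \cdot 144 - 166 \sqrt{-170}\right) = 8919 \left(31824 - 166 i \sqrt{170}\right) = 283838256 - 1480554 i \sqrt{170}$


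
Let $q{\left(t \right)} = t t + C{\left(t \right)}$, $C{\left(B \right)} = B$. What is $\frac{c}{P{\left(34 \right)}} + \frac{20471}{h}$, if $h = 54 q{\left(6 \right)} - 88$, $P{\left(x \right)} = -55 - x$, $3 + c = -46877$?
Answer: $\frac{104020319}{194020} \approx 536.13$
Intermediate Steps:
$c = -46880$ ($c = -3 - 46877 = -46880$)
$q{\left(t \right)} = t + t^{2}$ ($q{\left(t \right)} = t t + t = t^{2} + t = t + t^{2}$)
$h = 2180$ ($h = 54 \cdot 6 \left(1 + 6\right) - 88 = 54 \cdot 6 \cdot 7 - 88 = 54 \cdot 42 - 88 = 2268 - 88 = 2180$)
$\frac{c}{P{\left(34 \right)}} + \frac{20471}{h} = - \frac{46880}{-55 - 34} + \frac{20471}{2180} = - \frac{46880}{-55 - 34} + 20471 \cdot \frac{1}{2180} = - \frac{46880}{-89} + \frac{20471}{2180} = \left(-46880\right) \left(- \frac{1}{89}\right) + \frac{20471}{2180} = \frac{46880}{89} + \frac{20471}{2180} = \frac{104020319}{194020}$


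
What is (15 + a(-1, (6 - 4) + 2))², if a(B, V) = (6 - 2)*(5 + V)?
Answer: 2601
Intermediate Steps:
a(B, V) = 20 + 4*V (a(B, V) = 4*(5 + V) = 20 + 4*V)
(15 + a(-1, (6 - 4) + 2))² = (15 + (20 + 4*((6 - 4) + 2)))² = (15 + (20 + 4*(2 + 2)))² = (15 + (20 + 4*4))² = (15 + (20 + 16))² = (15 + 36)² = 51² = 2601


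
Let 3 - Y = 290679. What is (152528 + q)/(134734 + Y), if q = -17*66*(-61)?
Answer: -110485/77971 ≈ -1.4170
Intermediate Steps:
Y = -290676 (Y = 3 - 1*290679 = 3 - 290679 = -290676)
q = 68442 (q = -1122*(-61) = 68442)
(152528 + q)/(134734 + Y) = (152528 + 68442)/(134734 - 290676) = 220970/(-155942) = 220970*(-1/155942) = -110485/77971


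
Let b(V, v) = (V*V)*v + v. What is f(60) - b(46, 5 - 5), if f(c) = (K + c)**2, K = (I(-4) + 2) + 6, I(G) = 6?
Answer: 5476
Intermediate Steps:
b(V, v) = v + v*V**2 (b(V, v) = V**2*v + v = v*V**2 + v = v + v*V**2)
K = 14 (K = (6 + 2) + 6 = 8 + 6 = 14)
f(c) = (14 + c)**2
f(60) - b(46, 5 - 5) = (14 + 60)**2 - (5 - 5)*(1 + 46**2) = 74**2 - 0*(1 + 2116) = 5476 - 0*2117 = 5476 - 1*0 = 5476 + 0 = 5476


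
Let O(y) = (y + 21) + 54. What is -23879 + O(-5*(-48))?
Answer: -23564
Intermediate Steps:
O(y) = 75 + y (O(y) = (21 + y) + 54 = 75 + y)
-23879 + O(-5*(-48)) = -23879 + (75 - 5*(-48)) = -23879 + (75 + 240) = -23879 + 315 = -23564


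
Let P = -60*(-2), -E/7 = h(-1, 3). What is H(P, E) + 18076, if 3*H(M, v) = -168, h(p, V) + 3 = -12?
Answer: 18020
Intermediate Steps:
h(p, V) = -15 (h(p, V) = -3 - 12 = -15)
E = 105 (E = -7*(-15) = 105)
P = 120
H(M, v) = -56 (H(M, v) = (⅓)*(-168) = -56)
H(P, E) + 18076 = -56 + 18076 = 18020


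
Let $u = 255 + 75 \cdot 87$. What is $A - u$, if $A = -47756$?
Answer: $-54536$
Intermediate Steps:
$u = 6780$ ($u = 255 + 6525 = 6780$)
$A - u = -47756 - 6780 = -54536$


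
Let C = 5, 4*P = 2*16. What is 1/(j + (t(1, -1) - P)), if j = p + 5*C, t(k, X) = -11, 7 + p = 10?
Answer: ⅑ ≈ 0.11111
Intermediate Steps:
P = 8 (P = (2*16)/4 = (¼)*32 = 8)
p = 3 (p = -7 + 10 = 3)
j = 28 (j = 3 + 5*5 = 3 + 25 = 28)
1/(j + (t(1, -1) - P)) = 1/(28 + (-11 - 1*8)) = 1/(28 + (-11 - 8)) = 1/(28 - 19) = 1/9 = ⅑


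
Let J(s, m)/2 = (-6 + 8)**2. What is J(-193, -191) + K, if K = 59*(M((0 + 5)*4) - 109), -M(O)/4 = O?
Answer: -11143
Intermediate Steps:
M(O) = -4*O
J(s, m) = 8 (J(s, m) = 2*(-6 + 8)**2 = 2*2**2 = 2*4 = 8)
K = -11151 (K = 59*(-4*(0 + 5)*4 - 109) = 59*(-20*4 - 109) = 59*(-4*20 - 109) = 59*(-80 - 109) = 59*(-189) = -11151)
J(-193, -191) + K = 8 - 11151 = -11143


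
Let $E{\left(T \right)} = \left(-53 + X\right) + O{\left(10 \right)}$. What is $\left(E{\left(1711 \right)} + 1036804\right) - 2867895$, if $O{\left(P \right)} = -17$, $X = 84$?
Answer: $-1831077$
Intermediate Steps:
$E{\left(T \right)} = 14$ ($E{\left(T \right)} = \left(-53 + 84\right) - 17 = 31 - 17 = 14$)
$\left(E{\left(1711 \right)} + 1036804\right) - 2867895 = \left(14 + 1036804\right) - 2867895 = 1036818 - 2867895 = -1831077$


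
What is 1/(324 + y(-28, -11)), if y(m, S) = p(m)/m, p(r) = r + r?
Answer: 1/326 ≈ 0.0030675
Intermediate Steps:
p(r) = 2*r
y(m, S) = 2 (y(m, S) = (2*m)/m = 2)
1/(324 + y(-28, -11)) = 1/(324 + 2) = 1/326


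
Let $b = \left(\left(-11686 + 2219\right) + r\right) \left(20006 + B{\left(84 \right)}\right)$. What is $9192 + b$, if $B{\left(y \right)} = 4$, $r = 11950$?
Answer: $49694022$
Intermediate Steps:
$b = 49684830$ ($b = \left(\left(-11686 + 2219\right) + 11950\right) \left(20006 + 4\right) = \left(-9467 + 11950\right) 20010 = 2483 \cdot 20010 = 49684830$)
$9192 + b = 9192 + 49684830 = 49694022$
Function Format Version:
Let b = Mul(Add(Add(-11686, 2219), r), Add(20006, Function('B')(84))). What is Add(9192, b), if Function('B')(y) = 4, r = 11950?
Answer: 49694022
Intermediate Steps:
b = 49684830 (b = Mul(Add(Add(-11686, 2219), 11950), Add(20006, 4)) = Mul(Add(-9467, 11950), 20010) = Mul(2483, 20010) = 49684830)
Add(9192, b) = Add(9192, 49684830) = 49694022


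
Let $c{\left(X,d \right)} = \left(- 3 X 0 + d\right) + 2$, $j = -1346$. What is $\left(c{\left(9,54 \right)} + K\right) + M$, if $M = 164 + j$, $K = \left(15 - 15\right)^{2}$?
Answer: $-1126$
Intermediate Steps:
$K = 0$ ($K = 0^{2} = 0$)
$c{\left(X,d \right)} = 2 + d$ ($c{\left(X,d \right)} = \left(0 + d\right) + 2 = d + 2 = 2 + d$)
$M = -1182$ ($M = 164 - 1346 = -1182$)
$\left(c{\left(9,54 \right)} + K\right) + M = \left(\left(2 + 54\right) + 0\right) - 1182 = \left(56 + 0\right) - 1182 = 56 - 1182 = -1126$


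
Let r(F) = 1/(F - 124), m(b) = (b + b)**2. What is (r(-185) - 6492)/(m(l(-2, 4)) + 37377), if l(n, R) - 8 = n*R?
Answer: -2006029/11549493 ≈ -0.17369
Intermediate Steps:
l(n, R) = 8 + R*n (l(n, R) = 8 + n*R = 8 + R*n)
m(b) = 4*b**2 (m(b) = (2*b)**2 = 4*b**2)
r(F) = 1/(-124 + F)
(r(-185) - 6492)/(m(l(-2, 4)) + 37377) = (1/(-124 - 185) - 6492)/(4*(8 + 4*(-2))**2 + 37377) = (1/(-309) - 6492)/(4*(8 - 8)**2 + 37377) = (-1/309 - 6492)/(4*0**2 + 37377) = -2006029/(309*(4*0 + 37377)) = -2006029/(309*(0 + 37377)) = -2006029/309/37377 = -2006029/309*1/37377 = -2006029/11549493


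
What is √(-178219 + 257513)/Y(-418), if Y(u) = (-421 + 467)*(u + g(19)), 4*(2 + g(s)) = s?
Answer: -2*√79294/38203 ≈ -0.014742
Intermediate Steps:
g(s) = -2 + s/4
Y(u) = 253/2 + 46*u (Y(u) = (-421 + 467)*(u + (-2 + (¼)*19)) = 46*(u + (-2 + 19/4)) = 46*(u + 11/4) = 46*(11/4 + u) = 253/2 + 46*u)
√(-178219 + 257513)/Y(-418) = √(-178219 + 257513)/(253/2 + 46*(-418)) = √79294/(253/2 - 19228) = √79294/(-38203/2) = √79294*(-2/38203) = -2*√79294/38203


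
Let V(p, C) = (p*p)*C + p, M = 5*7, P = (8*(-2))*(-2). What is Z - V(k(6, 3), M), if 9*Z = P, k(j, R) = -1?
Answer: -274/9 ≈ -30.444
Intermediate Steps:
P = 32 (P = -16*(-2) = 32)
Z = 32/9 (Z = (⅑)*32 = 32/9 ≈ 3.5556)
M = 35
V(p, C) = p + C*p² (V(p, C) = p²*C + p = C*p² + p = p + C*p²)
Z - V(k(6, 3), M) = 32/9 - (-1)*(1 + 35*(-1)) = 32/9 - (-1)*(1 - 35) = 32/9 - (-1)*(-34) = 32/9 - 1*34 = 32/9 - 34 = -274/9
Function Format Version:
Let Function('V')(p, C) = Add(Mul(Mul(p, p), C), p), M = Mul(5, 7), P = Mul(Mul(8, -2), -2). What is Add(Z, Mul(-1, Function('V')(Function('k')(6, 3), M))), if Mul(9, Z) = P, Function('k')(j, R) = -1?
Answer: Rational(-274, 9) ≈ -30.444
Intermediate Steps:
P = 32 (P = Mul(-16, -2) = 32)
Z = Rational(32, 9) (Z = Mul(Rational(1, 9), 32) = Rational(32, 9) ≈ 3.5556)
M = 35
Function('V')(p, C) = Add(p, Mul(C, Pow(p, 2))) (Function('V')(p, C) = Add(Mul(Pow(p, 2), C), p) = Add(Mul(C, Pow(p, 2)), p) = Add(p, Mul(C, Pow(p, 2))))
Add(Z, Mul(-1, Function('V')(Function('k')(6, 3), M))) = Add(Rational(32, 9), Mul(-1, Mul(-1, Add(1, Mul(35, -1))))) = Add(Rational(32, 9), Mul(-1, Mul(-1, Add(1, -35)))) = Add(Rational(32, 9), Mul(-1, Mul(-1, -34))) = Add(Rational(32, 9), Mul(-1, 34)) = Add(Rational(32, 9), -34) = Rational(-274, 9)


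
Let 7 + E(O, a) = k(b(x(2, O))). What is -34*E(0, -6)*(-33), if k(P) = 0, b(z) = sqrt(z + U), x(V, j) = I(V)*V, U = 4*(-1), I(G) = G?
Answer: -7854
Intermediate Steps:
U = -4
x(V, j) = V**2 (x(V, j) = V*V = V**2)
b(z) = sqrt(-4 + z) (b(z) = sqrt(z - 4) = sqrt(-4 + z))
E(O, a) = -7 (E(O, a) = -7 + 0 = -7)
-34*E(0, -6)*(-33) = -34*(-7)*(-33) = 238*(-33) = -7854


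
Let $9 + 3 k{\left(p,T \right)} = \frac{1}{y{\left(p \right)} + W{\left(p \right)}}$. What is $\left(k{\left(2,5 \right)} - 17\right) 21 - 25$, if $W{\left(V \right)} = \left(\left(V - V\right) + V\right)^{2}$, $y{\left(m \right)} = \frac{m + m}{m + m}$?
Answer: $- \frac{2218}{5} \approx -443.6$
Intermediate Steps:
$y{\left(m \right)} = 1$ ($y{\left(m \right)} = \frac{2 m}{2 m} = 2 m \frac{1}{2 m} = 1$)
$W{\left(V \right)} = V^{2}$ ($W{\left(V \right)} = \left(0 + V\right)^{2} = V^{2}$)
$k{\left(p,T \right)} = -3 + \frac{1}{3 \left(1 + p^{2}\right)}$
$\left(k{\left(2,5 \right)} - 17\right) 21 - 25 = \left(\frac{-8 - 9 \cdot 2^{2}}{3 \left(1 + 2^{2}\right)} - 17\right) 21 - 25 = \left(\frac{-8 - 36}{3 \left(1 + 4\right)} - 17\right) 21 - 25 = \left(\frac{-8 - 36}{3 \cdot 5} - 17\right) 21 - 25 = \left(\frac{1}{3} \cdot \frac{1}{5} \left(-44\right) - 17\right) 21 - 25 = \left(- \frac{44}{15} - 17\right) 21 - 25 = \left(- \frac{299}{15}\right) 21 - 25 = - \frac{2093}{5} - 25 = - \frac{2218}{5}$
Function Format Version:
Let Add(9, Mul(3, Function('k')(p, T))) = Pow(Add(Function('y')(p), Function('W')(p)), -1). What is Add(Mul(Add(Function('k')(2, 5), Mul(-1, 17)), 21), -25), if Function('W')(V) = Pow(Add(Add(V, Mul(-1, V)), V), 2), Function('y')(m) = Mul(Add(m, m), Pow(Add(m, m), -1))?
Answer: Rational(-2218, 5) ≈ -443.60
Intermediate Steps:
Function('y')(m) = 1 (Function('y')(m) = Mul(Mul(2, m), Pow(Mul(2, m), -1)) = Mul(Mul(2, m), Mul(Rational(1, 2), Pow(m, -1))) = 1)
Function('W')(V) = Pow(V, 2) (Function('W')(V) = Pow(Add(0, V), 2) = Pow(V, 2))
Function('k')(p, T) = Add(-3, Mul(Rational(1, 3), Pow(Add(1, Pow(p, 2)), -1)))
Add(Mul(Add(Function('k')(2, 5), Mul(-1, 17)), 21), -25) = Add(Mul(Add(Mul(Rational(1, 3), Pow(Add(1, Pow(2, 2)), -1), Add(-8, Mul(-9, Pow(2, 2)))), Mul(-1, 17)), 21), -25) = Add(Mul(Add(Mul(Rational(1, 3), Pow(Add(1, 4), -1), Add(-8, Mul(-9, 4))), -17), 21), -25) = Add(Mul(Add(Mul(Rational(1, 3), Pow(5, -1), Add(-8, -36)), -17), 21), -25) = Add(Mul(Add(Mul(Rational(1, 3), Rational(1, 5), -44), -17), 21), -25) = Add(Mul(Add(Rational(-44, 15), -17), 21), -25) = Add(Mul(Rational(-299, 15), 21), -25) = Add(Rational(-2093, 5), -25) = Rational(-2218, 5)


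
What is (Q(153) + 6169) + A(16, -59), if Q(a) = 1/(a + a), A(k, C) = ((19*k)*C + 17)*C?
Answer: 325397341/306 ≈ 1.0634e+6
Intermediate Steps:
A(k, C) = C*(17 + 19*C*k) (A(k, C) = (19*C*k + 17)*C = (17 + 19*C*k)*C = C*(17 + 19*C*k))
Q(a) = 1/(2*a)
(Q(153) + 6169) + A(16, -59) = ((1/2)/153 + 6169) - 59*(17 + 19*(-59)*16) = ((1/2)*(1/153) + 6169) - 59*(17 - 17936) = (1/306 + 6169) - 59*(-17919) = 1887715/306 + 1057221 = 325397341/306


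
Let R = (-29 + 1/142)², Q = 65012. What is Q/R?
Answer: 1310901968/16949689 ≈ 77.341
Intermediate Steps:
R = 16949689/20164 (R = (-29 + 1/142)² = (-4117/142)² = 16949689/20164 ≈ 840.59)
Q/R = 65012/(16949689/20164) = 65012*(20164/16949689) = 1310901968/16949689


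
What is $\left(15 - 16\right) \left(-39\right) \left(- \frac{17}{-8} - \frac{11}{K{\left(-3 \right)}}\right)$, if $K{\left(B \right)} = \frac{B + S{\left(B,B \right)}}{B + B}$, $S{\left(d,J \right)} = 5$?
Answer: $\frac{10959}{8} \approx 1369.9$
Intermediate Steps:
$K{\left(B \right)} = \frac{5 + B}{2 B}$ ($K{\left(B \right)} = \frac{B + 5}{B + B} = \frac{5 + B}{2 B}$)
$\left(15 - 16\right) \left(-39\right) \left(- \frac{17}{-8} - \frac{11}{K{\left(-3 \right)}}\right) = \left(15 - 16\right) \left(-39\right) \left(- \frac{17}{-8} - \frac{11}{\frac{1}{2} \frac{1}{-3} \left(5 - 3\right)}\right) = \left(15 - 16\right) \left(-39\right) \left(\left(-17\right) \left(- \frac{1}{8}\right) - \frac{11}{\frac{1}{2} \left(- \frac{1}{3}\right) 2}\right) = \left(-1\right) \left(-39\right) \left(\frac{17}{8} - \frac{11}{- \frac{1}{3}}\right) = 39 \left(\frac{17}{8} - -33\right) = 39 \left(\frac{17}{8} + 33\right) = 39 \cdot \frac{281}{8} = \frac{10959}{8}$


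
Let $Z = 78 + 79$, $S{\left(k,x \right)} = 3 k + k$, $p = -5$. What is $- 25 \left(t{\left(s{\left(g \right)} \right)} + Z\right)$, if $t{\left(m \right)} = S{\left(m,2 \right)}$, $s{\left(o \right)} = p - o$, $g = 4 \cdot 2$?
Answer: $-2625$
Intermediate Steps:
$g = 8$
$s{\left(o \right)} = -5 - o$
$S{\left(k,x \right)} = 4 k$
$t{\left(m \right)} = 4 m$
$Z = 157$
$- 25 \left(t{\left(s{\left(g \right)} \right)} + Z\right) = - 25 \left(4 \left(-5 - 8\right) + 157\right) = - 25 \left(4 \left(-13\right) + 157\right) = - 25 \left(-52 + 157\right) = \left(-25\right) 105 = -2625$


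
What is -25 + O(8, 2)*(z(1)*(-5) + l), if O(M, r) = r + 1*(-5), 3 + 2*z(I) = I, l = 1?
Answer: -43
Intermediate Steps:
z(I) = -3/2 + I/2
O(M, r) = -5 + r (O(M, r) = r - 5 = -5 + r)
-25 + O(8, 2)*(z(1)*(-5) + l) = -25 + (-5 + 2)*((-3/2 + (1/2)*1)*(-5) + 1) = -25 - 3*((-3/2 + 1/2)*(-5) + 1) = -25 - 3*(-1*(-5) + 1) = -25 - 3*(5 + 1) = -25 - 3*6 = -25 - 18 = -43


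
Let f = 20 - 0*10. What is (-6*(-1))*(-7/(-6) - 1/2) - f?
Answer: -16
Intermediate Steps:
f = 20 (f = 20 - 8*0 = 20 + 0 = 20)
(-6*(-1))*(-7/(-6) - 1/2) - f = (-6*(-1))*(-7/(-6) - 1/2) - 1*20 = 6*(-7*(-1/6) - 1*1/2) - 20 = 6*(7/6 - 1/2) - 20 = 6*(2/3) - 20 = 4 - 20 = -16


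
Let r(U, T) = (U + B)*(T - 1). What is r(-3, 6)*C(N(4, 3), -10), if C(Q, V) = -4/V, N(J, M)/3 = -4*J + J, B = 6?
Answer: 6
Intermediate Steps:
N(J, M) = -9*J (N(J, M) = 3*(-4*J + J) = 3*(-3*J) = -9*J)
r(U, T) = (-1 + T)*(6 + U) (r(U, T) = (U + 6)*(T - 1) = (6 + U)*(-1 + T) = (-1 + T)*(6 + U))
C(Q, V) = -4/V
r(-3, 6)*C(N(4, 3), -10) = (-6 - 1*(-3) + 6*6 + 6*(-3))*(-4/(-10)) = (-6 + 3 + 36 - 18)*(-4*(-⅒)) = 15*(⅖) = 6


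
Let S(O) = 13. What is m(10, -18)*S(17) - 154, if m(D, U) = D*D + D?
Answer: 1276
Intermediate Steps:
m(D, U) = D + D**2 (m(D, U) = D**2 + D = D + D**2)
m(10, -18)*S(17) - 154 = (10*(1 + 10))*13 - 154 = (10*11)*13 - 154 = 110*13 - 154 = 1430 - 154 = 1276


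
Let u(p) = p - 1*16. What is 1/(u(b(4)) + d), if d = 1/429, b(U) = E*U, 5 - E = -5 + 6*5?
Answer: -429/41183 ≈ -0.010417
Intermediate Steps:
E = -20 (E = 5 - (-5 + 6*5) = 5 - (-5 + 30) = 5 - 1*25 = 5 - 25 = -20)
b(U) = -20*U
d = 1/429 ≈ 0.0023310
u(p) = -16 + p (u(p) = p - 16 = -16 + p)
1/(u(b(4)) + d) = 1/((-16 - 20*4) + 1/429) = 1/((-16 - 80) + 1/429) = 1/(-96 + 1/429) = 1/(-41183/429) = -429/41183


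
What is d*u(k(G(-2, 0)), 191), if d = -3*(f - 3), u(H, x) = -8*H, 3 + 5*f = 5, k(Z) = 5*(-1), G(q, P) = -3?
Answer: 312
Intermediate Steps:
k(Z) = -5
f = ⅖ (f = -⅗ + (⅕)*5 = -⅗ + 1 = ⅖ ≈ 0.40000)
d = 39/5 (d = -3*(⅖ - 3) = -3*(-13/5) = 39/5 ≈ 7.8000)
d*u(k(G(-2, 0)), 191) = 39*(-8*(-5))/5 = (39/5)*40 = 312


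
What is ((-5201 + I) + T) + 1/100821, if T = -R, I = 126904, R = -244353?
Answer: 36906131977/100821 ≈ 3.6606e+5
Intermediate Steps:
T = 244353 (T = -1*(-244353) = 244353)
((-5201 + I) + T) + 1/100821 = ((-5201 + 126904) + 244353) + 1/100821 = (121703 + 244353) + 1/100821 = 366056 + 1/100821 = 36906131977/100821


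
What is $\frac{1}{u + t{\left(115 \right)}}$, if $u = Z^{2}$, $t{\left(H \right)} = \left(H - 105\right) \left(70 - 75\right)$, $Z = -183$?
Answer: $\frac{1}{33439} \approx 2.9905 \cdot 10^{-5}$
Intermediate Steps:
$t{\left(H \right)} = 525 - 5 H$ ($t{\left(H \right)} = \left(-105 + H\right) \left(-5\right) = 525 - 5 H$)
$u = 33489$ ($u = \left(-183\right)^{2} = 33489$)
$\frac{1}{u + t{\left(115 \right)}} = \frac{1}{33489 + \left(525 - 575\right)} = \frac{1}{33489 - 50} = \frac{1}{33439}$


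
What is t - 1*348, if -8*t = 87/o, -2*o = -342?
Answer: -158717/456 ≈ -348.06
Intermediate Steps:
o = 171 (o = -½*(-342) = 171)
t = -29/456 (t = -87/(8*171) = -⅛*29/57 = -29/456 ≈ -0.063596)
t - 1*348 = -29/456 - 1*348 = -29/456 - 348 = -158717/456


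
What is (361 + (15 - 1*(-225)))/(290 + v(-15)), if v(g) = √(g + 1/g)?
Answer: 1307175/630863 - 601*I*√3390/1261726 ≈ 2.072 - 0.027734*I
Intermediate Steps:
(361 + (15 - 1*(-225)))/(290 + v(-15)) = (361 + (15 - 1*(-225)))/(290 + √(-15 + 1/(-15))) = (361 + (15 + 225))/(290 + √(-15 - 1/15)) = (361 + 240)/(290 + √(-226/15)) = 601/(290 + I*√3390/15)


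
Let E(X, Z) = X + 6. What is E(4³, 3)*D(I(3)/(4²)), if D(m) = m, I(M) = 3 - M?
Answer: 0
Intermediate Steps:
E(X, Z) = 6 + X
E(4³, 3)*D(I(3)/(4²)) = (6 + 4³)*((3 - 1*3)/(4²)) = (6 + 64)*((3 - 3)/16) = 70*(0*(1/16)) = 70*0 = 0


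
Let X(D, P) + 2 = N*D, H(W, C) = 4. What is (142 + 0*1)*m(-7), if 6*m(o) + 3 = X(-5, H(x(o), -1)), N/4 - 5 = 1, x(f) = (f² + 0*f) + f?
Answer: -8875/3 ≈ -2958.3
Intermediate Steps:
x(f) = f + f² (x(f) = (f² + 0) + f = f² + f = f + f²)
N = 24 (N = 20 + 4*1 = 20 + 4 = 24)
X(D, P) = -2 + 24*D
m(o) = -125/6 (m(o) = -½ + (-2 + 24*(-5))/6 = -½ + (-2 - 120)/6 = -½ + (⅙)*(-122) = -½ - 61/3 = -125/6)
(142 + 0*1)*m(-7) = (142 + 0*1)*(-125/6) = (142 + 0)*(-125/6) = 142*(-125/6) = -8875/3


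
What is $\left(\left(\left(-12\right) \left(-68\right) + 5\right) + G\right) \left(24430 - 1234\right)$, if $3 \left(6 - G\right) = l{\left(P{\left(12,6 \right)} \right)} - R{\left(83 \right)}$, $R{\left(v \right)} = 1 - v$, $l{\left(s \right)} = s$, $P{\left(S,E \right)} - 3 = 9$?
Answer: $18456284$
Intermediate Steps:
$P{\left(S,E \right)} = 12$ ($P{\left(S,E \right)} = 3 + 9 = 12$)
$G = - \frac{76}{3}$ ($G = 6 - \frac{12 - \left(1 - 83\right)}{3} = 6 - \frac{12 - -82}{3} = 6 - \frac{12 + 82}{3} = 6 - \frac{94}{3} = - \frac{76}{3} \approx -25.333$)
$\left(\left(\left(-12\right) \left(-68\right) + 5\right) + G\right) \left(24430 - 1234\right) = \left(\left(\left(-12\right) \left(-68\right) + 5\right) - \frac{76}{3}\right) \left(24430 - 1234\right) = \left(\left(816 + 5\right) - \frac{76}{3}\right) 23196 = \left(821 - \frac{76}{3}\right) 23196 = \frac{2387}{3} \cdot 23196 = 18456284$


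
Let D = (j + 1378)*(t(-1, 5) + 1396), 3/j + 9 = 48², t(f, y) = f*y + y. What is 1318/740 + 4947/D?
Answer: 485599809097/272250202460 ≈ 1.7837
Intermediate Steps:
t(f, y) = y + f*y
j = 1/765 (j = 3/(-9 + 48²) = 3/(-9 + 2304) = 3/2295 = 3*(1/2295) = 1/765 ≈ 0.0013072)
D = 1471622716/765 (D = (1/765 + 1378)*(5*(1 - 1) + 1396) = 1054171*(5*0 + 1396)/765 = 1054171*(0 + 1396)/765 = (1054171/765)*1396 = 1471622716/765 ≈ 1.9237e+6)
1318/740 + 4947/D = 1318/740 + 4947/(1471622716/765) = 1318*(1/740) + 4947*(765/1471622716) = 659/370 + 3784455/1471622716 = 485599809097/272250202460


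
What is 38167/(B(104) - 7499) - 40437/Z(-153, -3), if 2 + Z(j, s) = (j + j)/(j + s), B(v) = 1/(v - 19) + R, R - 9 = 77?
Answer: 662464157453/630104 ≈ 1.0514e+6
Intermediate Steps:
R = 86 (R = 9 + 77 = 86)
B(v) = 86 + 1/(-19 + v) (B(v) = 1/(v - 19) + 86 = 1/(-19 + v) + 86 = 86 + 1/(-19 + v))
Z(j, s) = -2 + 2*j/(j + s) (Z(j, s) = -2 + (j + j)/(j + s) = -2 + (2*j)/(j + s) = -2 + 2*j/(j + s))
38167/(B(104) - 7499) - 40437/Z(-153, -3) = 38167/((-1633 + 86*104)/(-19 + 104) - 7499) - 40437/((-2*(-3)/(-153 - 3))) = 38167/((-1633 + 8944)/85 - 7499) - 40437/((-2*(-3)/(-156))) = 38167/((1/85)*7311 - 7499) - 40437/((-2*(-3)*(-1/156))) = 38167/(7311/85 - 7499) - 40437/(-1/26) = 38167/(-630104/85) - 40437*(-26) = 38167*(-85/630104) + 1051362 = -3244195/630104 + 1051362 = 662464157453/630104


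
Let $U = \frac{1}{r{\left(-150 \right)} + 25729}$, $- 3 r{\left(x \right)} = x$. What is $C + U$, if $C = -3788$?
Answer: $- \frac{97650851}{25779} \approx -3788.0$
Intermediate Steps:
$r{\left(x \right)} = - \frac{x}{3}$
$U = \frac{1}{25779}$ ($U = \frac{1}{\left(- \frac{1}{3}\right) \left(-150\right) + 25729} = \frac{1}{50 + 25729} = \frac{1}{25779} \approx 3.8791 \cdot 10^{-5}$)
$C + U = -3788 + \frac{1}{25779} = - \frac{97650851}{25779}$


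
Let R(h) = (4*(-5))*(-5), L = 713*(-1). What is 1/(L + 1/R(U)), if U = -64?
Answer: -100/71299 ≈ -0.0014025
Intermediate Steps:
L = -713
R(h) = 100 (R(h) = -20*(-5) = 100)
1/(L + 1/R(U)) = 1/(-713 + 1/100) = 1/(-71299/100) = -100/71299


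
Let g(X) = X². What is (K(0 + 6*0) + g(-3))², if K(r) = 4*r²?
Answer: 81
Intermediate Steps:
(K(0 + 6*0) + g(-3))² = (4*(0 + 6*0)² + (-3)²)² = (4*(0 + 0)² + 9)² = (4*0² + 9)² = (4*0 + 9)² = (0 + 9)² = 9² = 81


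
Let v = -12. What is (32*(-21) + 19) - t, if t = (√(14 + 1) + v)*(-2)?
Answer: -677 + 2*√15 ≈ -669.25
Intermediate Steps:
t = 24 - 2*√15 (t = (√(14 + 1) - 12)*(-2) = (√15 - 12)*(-2) = (-12 + √15)*(-2) = 24 - 2*√15 ≈ 16.254)
(32*(-21) + 19) - t = (32*(-21) + 19) - (24 - 2*√15) = (-672 + 19) + (-24 + 2*√15) = -653 + (-24 + 2*√15) = -677 + 2*√15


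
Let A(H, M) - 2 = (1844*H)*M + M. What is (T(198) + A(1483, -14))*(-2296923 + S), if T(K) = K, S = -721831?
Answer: 115572821802268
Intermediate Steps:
A(H, M) = 2 + M + 1844*H*M (A(H, M) = 2 + ((1844*H)*M + M) = 2 + (1844*H*M + M) = 2 + (M + 1844*H*M) = 2 + M + 1844*H*M)
(T(198) + A(1483, -14))*(-2296923 + S) = (198 + (2 - 14 + 1844*1483*(-14)))*(-2296923 - 721831) = (198 + (2 - 14 - 38285128))*(-3018754) = (198 - 38285140)*(-3018754) = -38284942*(-3018754) = 115572821802268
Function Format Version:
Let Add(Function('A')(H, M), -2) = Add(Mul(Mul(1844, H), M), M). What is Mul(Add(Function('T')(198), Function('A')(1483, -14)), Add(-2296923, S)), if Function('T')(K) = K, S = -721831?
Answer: 115572821802268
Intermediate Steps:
Function('A')(H, M) = Add(2, M, Mul(1844, H, M)) (Function('A')(H, M) = Add(2, Add(Mul(Mul(1844, H), M), M)) = Add(2, Add(Mul(1844, H, M), M)) = Add(2, Add(M, Mul(1844, H, M))) = Add(2, M, Mul(1844, H, M)))
Mul(Add(Function('T')(198), Function('A')(1483, -14)), Add(-2296923, S)) = Mul(Add(198, Add(2, -14, Mul(1844, 1483, -14))), Add(-2296923, -721831)) = Mul(Add(198, Add(2, -14, -38285128)), -3018754) = Mul(Add(198, -38285140), -3018754) = Mul(-38284942, -3018754) = 115572821802268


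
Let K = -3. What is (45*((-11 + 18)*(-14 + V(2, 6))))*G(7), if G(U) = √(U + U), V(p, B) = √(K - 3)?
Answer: 315*√14*(-14 + I*√6) ≈ -16501.0 + 2887.0*I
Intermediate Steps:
V(p, B) = I*√6 (V(p, B) = √(-3 - 3) = √(-6) = I*√6)
G(U) = √2*√U (G(U) = √(2*U) = √2*√U)
(45*((-11 + 18)*(-14 + V(2, 6))))*G(7) = (45*((-11 + 18)*(-14 + I*√6)))*(√2*√7) = (45*(7*(-14 + I*√6)))*√14 = (45*(-98 + 7*I*√6))*√14 = (-4410 + 315*I*√6)*√14 = √14*(-4410 + 315*I*√6)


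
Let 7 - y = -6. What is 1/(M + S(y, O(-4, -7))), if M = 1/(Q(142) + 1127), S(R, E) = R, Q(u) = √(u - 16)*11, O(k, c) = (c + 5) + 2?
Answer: 82397/1071235 + √14/6427410 ≈ 0.076918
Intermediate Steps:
O(k, c) = 7 + c (O(k, c) = (5 + c) + 2 = 7 + c)
y = 13 (y = 7 - 1*(-6) = 7 + 6 = 13)
Q(u) = 11*√(-16 + u) (Q(u) = √(-16 + u)*11 = 11*√(-16 + u))
M = 1/(1127 + 33*√14) (M = 1/(11*√(-16 + 142) + 1127) = 1/(11*√126 + 1127) = 1/(11*(3*√14) + 1127) = 1/(33*√14 + 1127) = 1/(1127 + 33*√14) ≈ 0.00079970)
1/(M + S(y, O(-4, -7))) = 1/((161/179269 - 33*√14/1254883) + 13) = 1/(2330658/179269 - 33*√14/1254883)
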